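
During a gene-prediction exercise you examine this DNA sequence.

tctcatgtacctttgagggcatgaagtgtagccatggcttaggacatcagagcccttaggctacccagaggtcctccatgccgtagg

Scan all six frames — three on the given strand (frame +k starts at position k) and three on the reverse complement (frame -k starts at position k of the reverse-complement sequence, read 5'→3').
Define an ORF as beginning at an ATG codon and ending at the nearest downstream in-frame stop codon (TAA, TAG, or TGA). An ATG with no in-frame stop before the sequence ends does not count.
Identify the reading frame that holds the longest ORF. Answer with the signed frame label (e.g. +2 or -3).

+3

Reverse complement (5'→3'): CCTACGGCATGGAGGACCTCTGGGTAGCCTAAGGGCTCTGATGTCCTAAGCCATGGCTACACTTCATGCCCTCAAAGGTACATGAGA
Frame +1: TCT CAT GTA CCT TTG AGG GCA TGA AGT GTA GCC ATG GCT TAG GAC ATC AGA GCC CTT AGG CTA CCC AGA GGT CCT CCA TGC CGT AGG — ATG at 34, stop TAG at 40 → 9 nt.
Frame +2: CTC ATG TAC CTT TGA GGG CAT GAA GTG TAG CCA TGG CTT AGG ACA TCA GAG CCC TTA GGC TAC CCA GAG GTC CTC CAT GCC GTA — ATG at 5, stop TGA at 14 → 12 nt.
Frame +3: TCA TGT ACC TTT GAG GGC ATG AAG TGT AGC CAT GGC TTA GGA CAT CAG AGC CCT TAG GCT ACC CAG AGG TCC TCC ATG CCG TAG — ATG at 21, stop TAG at 57 → 39 nt; ATG at 78, stop TAG at 84 → 9 nt.
Frame -1: CCT ACG GCA TGG AGG ACC TCT GGG TAG CCT AAG GGC TCT GAT GTC CTA AGC CAT GGC TAC ACT TCA TGC CCT CAA AGG TAC ATG AGA — no ATG→stop ORF.
Frame -2: CTA CGG CAT GGA GGA CCT CTG GGT AGC CTA AGG GCT CTG ATG TCC TAA GCC ATG GCT ACA CTT CAT GCC CTC AAA GGT ACA TGA — ATG at 41, stop TAA at 47 → 9 nt; ATG at 53, stop TGA at 83 → 33 nt.
Frame -3: TAC GGC ATG GAG GAC CTC TGG GTA GCC TAA GGG CTC TGA TGT CCT AAG CCA TGG CTA CAC TTC ATG CCC TCA AAG GTA CAT GAG — ATG at 9, stop TAA at 30 → 24 nt.
Longest ORF is 39 nt in frame +3 (positions 21–59).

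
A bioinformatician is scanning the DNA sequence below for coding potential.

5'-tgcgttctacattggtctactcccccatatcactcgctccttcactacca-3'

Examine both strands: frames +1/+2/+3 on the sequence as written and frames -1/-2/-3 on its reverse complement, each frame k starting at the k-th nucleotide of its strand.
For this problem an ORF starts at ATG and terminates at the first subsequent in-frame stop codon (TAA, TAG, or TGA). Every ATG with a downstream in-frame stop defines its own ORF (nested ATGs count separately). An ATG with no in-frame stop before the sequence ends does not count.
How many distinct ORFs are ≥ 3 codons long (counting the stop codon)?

1

Reverse complement (5'→3'): TGGTAGTGAAGGAGCGAGTGATATGGGGGAGTAGACCAATGTAGAACGCA
Frame +1: TGC GTT CTA CAT TGG TCT ACT CCC CCA TAT CAC TCG CTC CTT CAC TAC — no ATG→stop ORF.
Frame +2: GCG TTC TAC ATT GGT CTA CTC CCC CAT ATC ACT CGC TCC TTC ACT ACC — no ATG→stop ORF.
Frame +3: CGT TCT ACA TTG GTC TAC TCC CCC ATA TCA CTC GCT CCT TCA CTA CCA — no ATG→stop ORF.
Frame -1: TGG TAG TGA AGG AGC GAG TGA TAT GGG GGA GTA GAC CAA TGT AGA ACG — no ATG→stop ORF.
Frame -2: GGT AGT GAA GGA GCG AGT GAT ATG GGG GAG TAG ACC AAT GTA GAA CGC — ATG at 23, stop TAG at 32 → 12 nt.
Frame -3: GTA GTG AAG GAG CGA GTG ATA TGG GGG AGT AGA CCA ATG TAG AAC GCA — ATG at 39, stop TAG at 42 → 6 nt.
ORFs ≥ 3 codons: frame -2 23–34 (4 codons). Count = 1.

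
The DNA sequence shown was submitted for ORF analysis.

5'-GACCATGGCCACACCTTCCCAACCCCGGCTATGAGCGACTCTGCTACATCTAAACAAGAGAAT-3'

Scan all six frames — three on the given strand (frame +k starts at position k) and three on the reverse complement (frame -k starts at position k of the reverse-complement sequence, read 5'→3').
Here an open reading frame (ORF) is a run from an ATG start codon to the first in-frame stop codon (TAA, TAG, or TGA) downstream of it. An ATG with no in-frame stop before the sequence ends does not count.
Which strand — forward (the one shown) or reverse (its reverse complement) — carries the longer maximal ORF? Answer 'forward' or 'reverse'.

forward

Reverse complement (5'→3'): ATTCTCTTGTTTAGATGTAGCAGAGTCGCTCATAGCCGGGGTTGGGAAGGTGTGGCCATGGTC
Frame +1: GAC CAT GGC CAC ACC TTC CCA ACC CCG GCT ATG AGC GAC TCT GCT ACA TCT AAA CAA GAG AAT — no ATG→stop ORF.
Frame +2: ACC ATG GCC ACA CCT TCC CAA CCC CGG CTA TGA GCG ACT CTG CTA CAT CTA AAC AAG AGA — ATG at 5, stop TGA at 32 → 30 nt.
Frame +3: CCA TGG CCA CAC CTT CCC AAC CCC GGC TAT GAG CGA CTC TGC TAC ATC TAA ACA AGA GAA — no ATG→stop ORF.
Frame -1: ATT CTC TTG TTT AGA TGT AGC AGA GTC GCT CAT AGC CGG GGT TGG GAA GGT GTG GCC ATG GTC — no ATG→stop ORF.
Frame -2: TTC TCT TGT TTA GAT GTA GCA GAG TCG CTC ATA GCC GGG GTT GGG AAG GTG TGG CCA TGG — no ATG→stop ORF.
Frame -3: TCT CTT GTT TAG ATG TAG CAG AGT CGC TCA TAG CCG GGG TTG GGA AGG TGT GGC CAT GGT — ATG at 15, stop TAG at 18 → 6 nt.
Forward-strand max 30 nt; reverse-strand max 6 nt. The forward strand has the longer ORF.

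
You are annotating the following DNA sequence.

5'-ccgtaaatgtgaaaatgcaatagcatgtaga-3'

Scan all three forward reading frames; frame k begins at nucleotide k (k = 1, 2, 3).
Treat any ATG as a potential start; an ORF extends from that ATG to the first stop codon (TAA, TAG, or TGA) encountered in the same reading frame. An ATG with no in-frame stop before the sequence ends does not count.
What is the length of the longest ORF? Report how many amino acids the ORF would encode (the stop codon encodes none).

Frame 1: CCG TAA ATG TGA AAA TGC AAT AGC ATG TAG — ATG at 7, stop TGA at 10 → 6 nt; ATG at 25, stop TAG at 28 → 6 nt.
Frame 2: CGT AAA TGT GAA AAT GCA ATA GCA TGT AGA — no ATG→stop ORF.
Frame 3: GTA AAT GTG AAA ATG CAA TAG CAT GTA — ATG at 15, stop TAG at 21 → 9 nt.
Longest: frame 3, positions 15–23, 9 nt = 3 codons = 2 aa. → 2 amino acids.

2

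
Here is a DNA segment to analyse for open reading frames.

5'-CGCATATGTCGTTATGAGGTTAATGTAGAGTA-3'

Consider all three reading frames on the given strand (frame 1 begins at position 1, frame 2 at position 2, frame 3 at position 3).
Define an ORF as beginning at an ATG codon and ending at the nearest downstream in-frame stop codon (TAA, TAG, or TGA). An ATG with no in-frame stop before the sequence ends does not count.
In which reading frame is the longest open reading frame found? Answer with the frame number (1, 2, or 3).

2

Frame 1: CGC ATA TGT CGT TAT GAG GTT AAT GTA GAG — no ATG→stop ORF.
Frame 2: GCA TAT GTC GTT ATG AGG TTA ATG TAG AGT — ATG at 14, stop TAG at 26 → 15 nt; ATG at 23, stop TAG at 26 → 6 nt.
Frame 3: CAT ATG TCG TTA TGA GGT TAA TGT AGA GTA — ATG at 6, stop TGA at 15 → 12 nt.
Longest ORF is 15 nt in frame 2 (positions 14–28).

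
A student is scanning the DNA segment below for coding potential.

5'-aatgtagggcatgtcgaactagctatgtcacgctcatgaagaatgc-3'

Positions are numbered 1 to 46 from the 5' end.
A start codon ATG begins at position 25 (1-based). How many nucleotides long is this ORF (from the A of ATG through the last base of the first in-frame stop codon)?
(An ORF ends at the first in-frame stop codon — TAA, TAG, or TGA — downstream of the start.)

15

Codons from position 25: ATG (25–27), TCA (28–30), CGC (31–33), TCA (34–36), TGA (37–39).
TGA is the first in-frame stop; ORF spans 25–39, 15 nucleotides.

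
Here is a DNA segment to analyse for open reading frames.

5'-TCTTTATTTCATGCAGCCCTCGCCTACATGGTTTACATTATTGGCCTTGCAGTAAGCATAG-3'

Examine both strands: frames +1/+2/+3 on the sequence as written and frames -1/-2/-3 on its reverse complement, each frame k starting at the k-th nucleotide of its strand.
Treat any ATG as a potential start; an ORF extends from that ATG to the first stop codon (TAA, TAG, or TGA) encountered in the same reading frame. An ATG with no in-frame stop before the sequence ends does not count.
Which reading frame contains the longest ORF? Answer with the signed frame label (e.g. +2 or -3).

Reverse complement (5'→3'): CTATGCTTACTGCAAGGCCAATAATGTAAACCATGTAGGCGAGGGCTGCATGAAATAAAGA
Frame +1: TCT TTA TTT CAT GCA GCC CTC GCC TAC ATG GTT TAC ATT ATT GGC CTT GCA GTA AGC ATA — no ATG→stop ORF.
Frame +2: CTT TAT TTC ATG CAG CCC TCG CCT ACA TGG TTT ACA TTA TTG GCC TTG CAG TAA GCA TAG — ATG at 11, stop TAA at 53 → 45 nt.
Frame +3: TTT ATT TCA TGC AGC CCT CGC CTA CAT GGT TTA CAT TAT TGG CCT TGC AGT AAG CAT — no ATG→stop ORF.
Frame -1: CTA TGC TTA CTG CAA GGC CAA TAA TGT AAA CCA TGT AGG CGA GGG CTG CAT GAA ATA AAG — no ATG→stop ORF.
Frame -2: TAT GCT TAC TGC AAG GCC AAT AAT GTA AAC CAT GTA GGC GAG GGC TGC ATG AAA TAA AGA — ATG at 50, stop TAA at 56 → 9 nt.
Frame -3: ATG CTT ACT GCA AGG CCA ATA ATG TAA ACC ATG TAG GCG AGG GCT GCA TGA AAT AAA — ATG at 3, stop TAA at 27 → 27 nt; ATG at 24, stop TAA at 27 → 6 nt; ATG at 33, stop TAG at 36 → 6 nt.
Longest ORF is 45 nt in frame +2 (positions 11–55).

+2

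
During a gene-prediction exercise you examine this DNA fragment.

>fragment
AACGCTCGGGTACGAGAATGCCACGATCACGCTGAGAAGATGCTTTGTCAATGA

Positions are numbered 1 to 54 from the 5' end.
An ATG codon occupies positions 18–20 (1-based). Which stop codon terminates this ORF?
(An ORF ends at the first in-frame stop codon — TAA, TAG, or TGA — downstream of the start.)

Codons from position 18: ATG (18–20), CCA (21–23), CGA (24–26), TCA (27–29), CGC (30–32), TGA (33–35).
The first in-frame stop codon is TGA.

TGA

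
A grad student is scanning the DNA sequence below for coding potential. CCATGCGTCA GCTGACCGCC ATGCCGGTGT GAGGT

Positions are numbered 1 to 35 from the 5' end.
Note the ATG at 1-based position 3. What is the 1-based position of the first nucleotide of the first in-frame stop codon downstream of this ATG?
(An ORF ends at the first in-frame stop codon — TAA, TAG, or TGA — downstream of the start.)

Codons from position 3: ATG (3–5), CGT (6–8), CAG (9–11), CTG (12–14), ACC (15–17), GCC (18–20), ATG (21–23), CCG (24–26), GTG (27–29), TGA (30–32).
TGA is a stop codon; it begins at position 30.

30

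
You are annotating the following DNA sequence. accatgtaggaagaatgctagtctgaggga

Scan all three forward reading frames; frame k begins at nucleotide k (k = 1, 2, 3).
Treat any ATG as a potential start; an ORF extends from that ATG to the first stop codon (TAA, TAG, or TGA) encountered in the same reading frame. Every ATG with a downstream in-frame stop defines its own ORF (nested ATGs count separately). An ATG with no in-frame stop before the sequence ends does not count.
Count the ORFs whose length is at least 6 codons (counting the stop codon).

0

Frame 1: ACC ATG TAG GAA GAA TGC TAG TCT GAG GGA — ATG at 4, stop TAG at 7 → 6 nt.
Frame 2: CCA TGT AGG AAG AAT GCT AGT CTG AGG — no ATG→stop ORF.
Frame 3: CAT GTA GGA AGA ATG CTA GTC TGA GGG — ATG at 15, stop TGA at 24 → 12 nt.
No ORF reaches 6 codons. Count = 0.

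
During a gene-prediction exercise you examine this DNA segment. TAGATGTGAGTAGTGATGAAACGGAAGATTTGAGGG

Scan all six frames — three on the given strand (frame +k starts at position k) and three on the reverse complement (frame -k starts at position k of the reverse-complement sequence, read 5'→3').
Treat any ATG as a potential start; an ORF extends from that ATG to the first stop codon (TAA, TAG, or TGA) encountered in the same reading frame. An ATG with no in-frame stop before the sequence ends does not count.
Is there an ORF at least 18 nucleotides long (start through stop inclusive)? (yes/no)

Reverse complement (5'→3'): CCCTCAAATCTTCCGTTTCATCACTACTCACATCTA
Frame +1: TAG ATG TGA GTA GTG ATG AAA CGG AAG ATT TGA GGG — ATG at 4, stop TGA at 7 → 6 nt; ATG at 16, stop TGA at 31 → 18 nt.
Frame +2: AGA TGT GAG TAG TGA TGA AAC GGA AGA TTT GAG — no ATG→stop ORF.
Frame +3: GAT GTG AGT AGT GAT GAA ACG GAA GAT TTG AGG — no ATG→stop ORF.
Frame -1: CCC TCA AAT CTT CCG TTT CAT CAC TAC TCA CAT CTA — no ATG→stop ORF.
Frame -2: CCT CAA ATC TTC CGT TTC ATC ACT ACT CAC ATC — no ATG→stop ORF.
Frame -3: CTC AAA TCT TCC GTT TCA TCA CTA CTC ACA TCT — no ATG→stop ORF.
Frame +1 has an ORF of 18 nucleotides (positions 16–33) ≥ 18, so yes.

yes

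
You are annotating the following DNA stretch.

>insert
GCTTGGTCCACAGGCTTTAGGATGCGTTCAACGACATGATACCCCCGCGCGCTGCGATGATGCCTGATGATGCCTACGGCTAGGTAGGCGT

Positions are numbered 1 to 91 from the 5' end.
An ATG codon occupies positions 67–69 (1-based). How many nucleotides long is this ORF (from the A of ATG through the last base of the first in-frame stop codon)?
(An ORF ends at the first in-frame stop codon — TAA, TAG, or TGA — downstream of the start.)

Codons from position 67: ATG (67–69), ATG (70–72), CCT (73–75), ACG (76–78), GCT (79–81), AGG (82–84), TAG (85–87).
TAG is the first in-frame stop; ORF spans 67–87, 21 nucleotides.

21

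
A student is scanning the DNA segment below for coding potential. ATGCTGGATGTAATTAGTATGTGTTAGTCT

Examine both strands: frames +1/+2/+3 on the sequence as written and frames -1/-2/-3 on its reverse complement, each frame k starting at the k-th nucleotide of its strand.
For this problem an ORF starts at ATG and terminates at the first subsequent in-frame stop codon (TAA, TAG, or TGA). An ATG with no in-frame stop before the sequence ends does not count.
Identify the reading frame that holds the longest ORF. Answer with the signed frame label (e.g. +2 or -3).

+1

Reverse complement (5'→3'): AGACTAACACATACTAATTACATCCAGCAT
Frame +1: ATG CTG GAT GTA ATT AGT ATG TGT TAG TCT — ATG at 1, stop TAG at 25 → 27 nt; ATG at 19, stop TAG at 25 → 9 nt.
Frame +2: TGC TGG ATG TAA TTA GTA TGT GTT AGT — ATG at 8, stop TAA at 11 → 6 nt.
Frame +3: GCT GGA TGT AAT TAG TAT GTG TTA GTC — no ATG→stop ORF.
Frame -1: AGA CTA ACA CAT ACT AAT TAC ATC CAG CAT — no ATG→stop ORF.
Frame -2: GAC TAA CAC ATA CTA ATT ACA TCC AGC — no ATG→stop ORF.
Frame -3: ACT AAC ACA TAC TAA TTA CAT CCA GCA — no ATG→stop ORF.
Longest ORF is 27 nt in frame +1 (positions 1–27).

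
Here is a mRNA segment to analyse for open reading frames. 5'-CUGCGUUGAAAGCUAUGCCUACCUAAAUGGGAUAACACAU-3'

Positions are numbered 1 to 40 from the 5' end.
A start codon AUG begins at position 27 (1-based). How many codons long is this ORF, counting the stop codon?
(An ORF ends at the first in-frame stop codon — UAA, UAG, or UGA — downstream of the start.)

3

Codons from position 27: AUG (27–29), GGA (30–32), UAA (33–35).
UAA is the first in-frame stop; that's 3 codons including the stop.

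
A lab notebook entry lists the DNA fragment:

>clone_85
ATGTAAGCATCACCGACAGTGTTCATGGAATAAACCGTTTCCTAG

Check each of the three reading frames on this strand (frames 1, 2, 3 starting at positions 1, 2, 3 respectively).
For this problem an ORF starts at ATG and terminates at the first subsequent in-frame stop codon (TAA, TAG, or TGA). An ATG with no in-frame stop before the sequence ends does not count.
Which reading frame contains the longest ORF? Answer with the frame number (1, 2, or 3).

1

Frame 1: ATG TAA GCA TCA CCG ACA GTG TTC ATG GAA TAA ACC GTT TCC TAG — ATG at 1, stop TAA at 4 → 6 nt; ATG at 25, stop TAA at 31 → 9 nt.
Frame 2: TGT AAG CAT CAC CGA CAG TGT TCA TGG AAT AAA CCG TTT CCT — no ATG→stop ORF.
Frame 3: GTA AGC ATC ACC GAC AGT GTT CAT GGA ATA AAC CGT TTC CTA — no ATG→stop ORF.
Longest ORF is 9 nt in frame 1 (positions 25–33).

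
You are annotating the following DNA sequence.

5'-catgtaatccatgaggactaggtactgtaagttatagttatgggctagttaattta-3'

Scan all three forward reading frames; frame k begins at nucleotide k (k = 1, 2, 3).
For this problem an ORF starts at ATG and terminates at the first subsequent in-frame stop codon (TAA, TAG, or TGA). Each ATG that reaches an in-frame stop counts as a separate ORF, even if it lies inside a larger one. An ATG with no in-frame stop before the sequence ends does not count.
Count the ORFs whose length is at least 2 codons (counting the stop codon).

Frame 1: CAT GTA ATC CAT GAG GAC TAG GTA CTG TAA GTT ATA GTT ATG GGC TAG TTA ATT — ATG at 40, stop TAG at 46 → 9 nt.
Frame 2: ATG TAA TCC ATG AGG ACT AGG TAC TGT AAG TTA TAG TTA TGG GCT AGT TAA TTT — ATG at 2, stop TAA at 5 → 6 nt; ATG at 11, stop TAG at 35 → 27 nt.
Frame 3: TGT AAT CCA TGA GGA CTA GGT ACT GTA AGT TAT AGT TAT GGG CTA GTT AAT TTA — no ATG→stop ORF.
ORFs ≥ 2 codons: frame 1 40–48 (3 codons), frame 2 2–7 (2 codons), frame 2 11–37 (9 codons). Count = 3.

3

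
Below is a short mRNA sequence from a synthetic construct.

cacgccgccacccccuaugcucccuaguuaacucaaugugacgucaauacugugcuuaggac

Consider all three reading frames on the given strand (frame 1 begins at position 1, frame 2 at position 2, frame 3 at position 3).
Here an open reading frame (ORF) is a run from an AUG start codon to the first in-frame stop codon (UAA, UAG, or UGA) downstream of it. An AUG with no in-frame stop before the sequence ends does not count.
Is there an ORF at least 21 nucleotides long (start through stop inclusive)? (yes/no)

Frame 1: CAC GCC GCC ACC CCC UAU GCU CCC UAG UUA ACU CAA UGU GAC GUC AAU ACU GUG CUU AGG — no AUG→stop ORF.
Frame 2: ACG CCG CCA CCC CCU AUG CUC CCU AGU UAA CUC AAU GUG ACG UCA AUA CUG UGC UUA GGA — AUG at 17, stop UAA at 29 → 15 nt.
Frame 3: CGC CGC CAC CCC CUA UGC UCC CUA GUU AAC UCA AUG UGA CGU CAA UAC UGU GCU UAG GAC — AUG at 36, stop UGA at 39 → 6 nt.
Largest ORF found is 15 nucleotides < 21, so no.

no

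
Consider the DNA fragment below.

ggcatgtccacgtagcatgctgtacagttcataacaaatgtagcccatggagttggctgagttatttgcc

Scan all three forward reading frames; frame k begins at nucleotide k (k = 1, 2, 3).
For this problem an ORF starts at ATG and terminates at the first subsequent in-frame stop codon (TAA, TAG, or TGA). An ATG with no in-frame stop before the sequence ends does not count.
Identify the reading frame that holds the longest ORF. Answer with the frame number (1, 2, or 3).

2

Frame 1: GGC ATG TCC ACG TAG CAT GCT GTA CAG TTC ATA ACA AAT GTA GCC CAT GGA GTT GGC TGA GTT ATT TGC — ATG at 4, stop TAG at 13 → 12 nt.
Frame 2: GCA TGT CCA CGT AGC ATG CTG TAC AGT TCA TAA CAA ATG TAG CCC ATG GAG TTG GCT GAG TTA TTT GCC — ATG at 17, stop TAA at 32 → 18 nt; ATG at 38, stop TAG at 41 → 6 nt.
Frame 3: CAT GTC CAC GTA GCA TGC TGT ACA GTT CAT AAC AAA TGT AGC CCA TGG AGT TGG CTG AGT TAT TTG — no ATG→stop ORF.
Longest ORF is 18 nt in frame 2 (positions 17–34).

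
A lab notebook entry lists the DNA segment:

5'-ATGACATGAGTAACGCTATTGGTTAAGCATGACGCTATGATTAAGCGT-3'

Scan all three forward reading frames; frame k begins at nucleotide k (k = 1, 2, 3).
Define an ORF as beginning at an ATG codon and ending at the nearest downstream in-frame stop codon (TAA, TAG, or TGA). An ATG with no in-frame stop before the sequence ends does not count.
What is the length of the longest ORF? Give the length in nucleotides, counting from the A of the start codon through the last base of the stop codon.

21

Frame 1: ATG ACA TGA GTA ACG CTA TTG GTT AAG CAT GAC GCT ATG ATT AAG CGT — ATG at 1, stop TGA at 7 → 9 nt.
Frame 2: TGA CAT GAG TAA CGC TAT TGG TTA AGC ATG ACG CTA TGA TTA AGC — ATG at 29, stop TGA at 38 → 12 nt.
Frame 3: GAC ATG AGT AAC GCT ATT GGT TAA GCA TGA CGC TAT GAT TAA GCG — ATG at 6, stop TAA at 24 → 21 nt.
Longest: frame 3, positions 6–26, 21 nt = 7 codons = 6 aa. → 21 nucleotides.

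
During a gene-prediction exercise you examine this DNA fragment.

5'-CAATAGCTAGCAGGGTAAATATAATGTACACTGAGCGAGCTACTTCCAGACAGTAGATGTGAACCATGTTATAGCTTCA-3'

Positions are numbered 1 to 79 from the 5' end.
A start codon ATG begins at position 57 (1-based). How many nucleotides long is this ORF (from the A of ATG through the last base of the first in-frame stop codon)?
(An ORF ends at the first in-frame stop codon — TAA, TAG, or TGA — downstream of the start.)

6

Codons from position 57: ATG (57–59), TGA (60–62).
TGA is the first in-frame stop; ORF spans 57–62, 6 nucleotides.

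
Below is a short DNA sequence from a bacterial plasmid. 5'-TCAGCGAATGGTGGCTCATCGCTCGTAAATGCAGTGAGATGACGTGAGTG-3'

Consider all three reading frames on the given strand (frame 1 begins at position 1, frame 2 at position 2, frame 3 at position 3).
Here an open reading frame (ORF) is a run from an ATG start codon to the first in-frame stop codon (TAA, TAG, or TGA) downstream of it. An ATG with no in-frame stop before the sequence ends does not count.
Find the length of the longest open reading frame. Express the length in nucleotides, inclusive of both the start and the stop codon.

21

Frame 1: TCA GCG AAT GGT GGC TCA TCG CTC GTA AAT GCA GTG AGA TGA CGT GAG — no ATG→stop ORF.
Frame 2: CAG CGA ATG GTG GCT CAT CGC TCG TAA ATG CAG TGA GAT GAC GTG AGT — ATG at 8, stop TAA at 26 → 21 nt; ATG at 29, stop TGA at 35 → 9 nt.
Frame 3: AGC GAA TGG TGG CTC ATC GCT CGT AAA TGC AGT GAG ATG ACG TGA GTG — ATG at 39, stop TGA at 45 → 9 nt.
Longest: frame 2, positions 8–28, 21 nt = 7 codons = 6 aa. → 21 nucleotides.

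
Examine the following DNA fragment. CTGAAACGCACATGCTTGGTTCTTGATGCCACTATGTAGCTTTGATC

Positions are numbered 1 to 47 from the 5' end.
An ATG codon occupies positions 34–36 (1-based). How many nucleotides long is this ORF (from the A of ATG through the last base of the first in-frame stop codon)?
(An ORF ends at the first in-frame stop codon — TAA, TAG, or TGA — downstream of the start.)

6

Codons from position 34: ATG (34–36), TAG (37–39).
TAG is the first in-frame stop; ORF spans 34–39, 6 nucleotides.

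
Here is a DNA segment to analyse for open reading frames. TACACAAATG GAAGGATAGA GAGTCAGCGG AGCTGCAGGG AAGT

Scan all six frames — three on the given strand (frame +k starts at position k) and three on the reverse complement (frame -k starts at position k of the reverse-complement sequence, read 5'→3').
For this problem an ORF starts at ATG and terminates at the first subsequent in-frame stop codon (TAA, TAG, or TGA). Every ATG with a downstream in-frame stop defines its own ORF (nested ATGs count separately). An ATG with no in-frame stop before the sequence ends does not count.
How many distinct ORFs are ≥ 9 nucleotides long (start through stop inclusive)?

Reverse complement (5'→3'): ACTTCCCTGCAGCTCCGCTGACTCTCTATCCTTCCATTTGTGTA
Frame +1: TAC ACA AAT GGA AGG ATA GAG AGT CAG CGG AGC TGC AGG GAA — no ATG→stop ORF.
Frame +2: ACA CAA ATG GAA GGA TAG AGA GTC AGC GGA GCT GCA GGG AAG — ATG at 8, stop TAG at 17 → 12 nt.
Frame +3: CAC AAA TGG AAG GAT AGA GAG TCA GCG GAG CTG CAG GGA AGT — no ATG→stop ORF.
Frame -1: ACT TCC CTG CAG CTC CGC TGA CTC TCT ATC CTT CCA TTT GTG — no ATG→stop ORF.
Frame -2: CTT CCC TGC AGC TCC GCT GAC TCT CTA TCC TTC CAT TTG TGT — no ATG→stop ORF.
Frame -3: TTC CCT GCA GCT CCG CTG ACT CTC TAT CCT TCC ATT TGT GTA — no ATG→stop ORF.
ORFs ≥ 9 nucleotides: frame +2 8–19 (12 nucleotides). Count = 1.

1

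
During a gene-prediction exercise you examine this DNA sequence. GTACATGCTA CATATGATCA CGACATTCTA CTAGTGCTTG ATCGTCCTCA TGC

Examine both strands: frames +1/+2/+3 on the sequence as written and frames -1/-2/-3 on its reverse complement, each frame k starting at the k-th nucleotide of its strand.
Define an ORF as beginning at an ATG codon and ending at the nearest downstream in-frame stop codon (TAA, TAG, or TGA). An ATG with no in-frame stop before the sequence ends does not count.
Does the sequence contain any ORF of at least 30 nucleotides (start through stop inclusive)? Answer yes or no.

Reverse complement (5'→3'): GCATGAGGACGATCAAGCACTAGTAGAATGTCGTGATCATATGTAGCATGTAC
Frame +1: GTA CAT GCT ACA TAT GAT CAC GAC ATT CTA CTA GTG CTT GAT CGT CCT CAT — no ATG→stop ORF.
Frame +2: TAC ATG CTA CAT ATG ATC ACG ACA TTC TAC TAG TGC TTG ATC GTC CTC ATG — ATG at 5, stop TAG at 32 → 30 nt; ATG at 14, stop TAG at 32 → 21 nt.
Frame +3: ACA TGC TAC ATA TGA TCA CGA CAT TCT ACT AGT GCT TGA TCG TCC TCA TGC — no ATG→stop ORF.
Frame -1: GCA TGA GGA CGA TCA AGC ACT AGT AGA ATG TCG TGA TCA TAT GTA GCA TGT — ATG at 28, stop TGA at 34 → 9 nt.
Frame -2: CAT GAG GAC GAT CAA GCA CTA GTA GAA TGT CGT GAT CAT ATG TAG CAT GTA — ATG at 41, stop TAG at 44 → 6 nt.
Frame -3: ATG AGG ACG ATC AAG CAC TAG TAG AAT GTC GTG ATC ATA TGT AGC ATG TAC — ATG at 3, stop TAG at 21 → 21 nt.
Frame +2 has an ORF of 30 nucleotides (positions 5–34) ≥ 30, so yes.

yes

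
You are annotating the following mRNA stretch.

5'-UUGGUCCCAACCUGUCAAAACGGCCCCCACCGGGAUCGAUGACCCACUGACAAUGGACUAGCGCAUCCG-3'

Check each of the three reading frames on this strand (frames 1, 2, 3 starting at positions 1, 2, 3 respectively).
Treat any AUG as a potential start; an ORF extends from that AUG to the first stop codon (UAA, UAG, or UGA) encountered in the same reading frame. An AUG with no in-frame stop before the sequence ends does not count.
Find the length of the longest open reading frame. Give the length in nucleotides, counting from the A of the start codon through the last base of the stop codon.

12

Frame 1: UUG GUC CCA ACC UGU CAA AAC GGC CCC CAC CGG GAU CGA UGA CCC ACU GAC AAU GGA CUA GCG CAU CCG — no AUG→stop ORF.
Frame 2: UGG UCC CAA CCU GUC AAA ACG GCC CCC ACC GGG AUC GAU GAC CCA CUG ACA AUG GAC UAG CGC AUC — AUG at 53, stop UAG at 59 → 9 nt.
Frame 3: GGU CCC AAC CUG UCA AAA CGG CCC CCA CCG GGA UCG AUG ACC CAC UGA CAA UGG ACU AGC GCA UCC — AUG at 39, stop UGA at 48 → 12 nt.
Longest: frame 3, positions 39–50, 12 nt = 4 codons = 3 aa. → 12 nucleotides.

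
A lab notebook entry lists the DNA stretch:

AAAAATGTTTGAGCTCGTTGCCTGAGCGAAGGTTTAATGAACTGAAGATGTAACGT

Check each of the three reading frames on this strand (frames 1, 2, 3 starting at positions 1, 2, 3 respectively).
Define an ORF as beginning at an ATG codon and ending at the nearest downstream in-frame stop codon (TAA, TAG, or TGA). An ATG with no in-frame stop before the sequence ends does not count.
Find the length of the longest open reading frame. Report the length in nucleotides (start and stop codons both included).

21

Frame 1: AAA AAT GTT TGA GCT CGT TGC CTG AGC GAA GGT TTA ATG AAC TGA AGA TGT AAC — ATG at 37, stop TGA at 43 → 9 nt.
Frame 2: AAA ATG TTT GAG CTC GTT GCC TGA GCG AAG GTT TAA TGA ACT GAA GAT GTA ACG — ATG at 5, stop TGA at 23 → 21 nt.
Frame 3: AAA TGT TTG AGC TCG TTG CCT GAG CGA AGG TTT AAT GAA CTG AAG ATG TAA CGT — ATG at 48, stop TAA at 51 → 6 nt.
Longest: frame 2, positions 5–25, 21 nt = 7 codons = 6 aa. → 21 nucleotides.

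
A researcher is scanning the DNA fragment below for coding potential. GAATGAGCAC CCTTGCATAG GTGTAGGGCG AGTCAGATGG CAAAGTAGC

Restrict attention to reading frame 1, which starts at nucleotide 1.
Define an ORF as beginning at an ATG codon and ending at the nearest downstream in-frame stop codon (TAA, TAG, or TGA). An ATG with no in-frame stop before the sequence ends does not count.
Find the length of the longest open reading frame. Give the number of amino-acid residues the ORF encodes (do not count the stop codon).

Frame 1: GAA TGA GCA CCC TTG CAT AGG TGT AGG GCG AGT CAG ATG GCA AAG TAG — ATG at 37, stop TAG at 46 → 12 nt.
Longest: frame 1, positions 37–48, 12 nt = 4 codons = 3 aa. → 3 amino acids.

3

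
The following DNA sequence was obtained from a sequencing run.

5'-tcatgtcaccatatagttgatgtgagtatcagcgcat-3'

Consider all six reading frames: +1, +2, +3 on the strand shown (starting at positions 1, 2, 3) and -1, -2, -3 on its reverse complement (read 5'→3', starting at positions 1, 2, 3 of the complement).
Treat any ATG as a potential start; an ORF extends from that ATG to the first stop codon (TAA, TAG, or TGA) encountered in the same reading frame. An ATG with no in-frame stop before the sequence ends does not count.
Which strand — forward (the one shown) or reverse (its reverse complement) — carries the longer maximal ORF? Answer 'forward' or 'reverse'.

Reverse complement (5'→3'): ATGCGCTGATACTCACATCAACTATATGGTGACATGA
Frame +1: TCA TGT CAC CAT ATA GTT GAT GTG AGT ATC AGC GCA — no ATG→stop ORF.
Frame +2: CAT GTC ACC ATA TAG TTG ATG TGA GTA TCA GCG CAT — ATG at 20, stop TGA at 23 → 6 nt.
Frame +3: ATG TCA CCA TAT AGT TGA TGT GAG TAT CAG CGC — ATG at 3, stop TGA at 18 → 18 nt.
Frame -1: ATG CGC TGA TAC TCA CAT CAA CTA TAT GGT GAC ATG — ATG at 1, stop TGA at 7 → 9 nt.
Frame -2: TGC GCT GAT ACT CAC ATC AAC TAT ATG GTG ACA TGA — ATG at 26, stop TGA at 35 → 12 nt.
Frame -3: GCG CTG ATA CTC ACA TCA ACT ATA TGG TGA CAT — no ATG→stop ORF.
Forward-strand max 18 nt; reverse-strand max 12 nt. The forward strand has the longer ORF.

forward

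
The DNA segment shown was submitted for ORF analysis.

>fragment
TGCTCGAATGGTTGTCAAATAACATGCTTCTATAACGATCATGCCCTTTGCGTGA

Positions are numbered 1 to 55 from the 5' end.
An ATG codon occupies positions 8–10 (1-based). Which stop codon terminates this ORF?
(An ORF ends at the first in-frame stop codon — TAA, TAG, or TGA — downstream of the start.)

Codons from position 8: ATG (8–10), GTT (11–13), GTC (14–16), AAA (17–19), TAA (20–22).
The first in-frame stop codon is TAA.

TAA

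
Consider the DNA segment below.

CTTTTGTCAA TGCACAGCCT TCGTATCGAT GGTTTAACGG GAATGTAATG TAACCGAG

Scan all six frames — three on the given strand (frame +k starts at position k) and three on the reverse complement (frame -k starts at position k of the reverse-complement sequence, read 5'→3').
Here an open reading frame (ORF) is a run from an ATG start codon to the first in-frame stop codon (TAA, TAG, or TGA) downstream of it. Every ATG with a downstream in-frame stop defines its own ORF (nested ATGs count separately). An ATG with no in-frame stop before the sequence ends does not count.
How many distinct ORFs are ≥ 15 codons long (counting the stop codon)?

Reverse complement (5'→3'): CTCGGTTACATTACATTCCCGTTAAACCATCGATACGAAGGCTGTGCATTGACAAAAG
Frame +1: CTT TTG TCA ATG CAC AGC CTT CGT ATC GAT GGT TTA ACG GGA ATG TAA TGT AAC CGA — ATG at 10, stop TAA at 46 → 39 nt; ATG at 43, stop TAA at 46 → 6 nt.
Frame +2: TTT TGT CAA TGC ACA GCC TTC GTA TCG ATG GTT TAA CGG GAA TGT AAT GTA ACC GAG — ATG at 29, stop TAA at 35 → 9 nt.
Frame +3: TTT GTC AAT GCA CAG CCT TCG TAT CGA TGG TTT AAC GGG AAT GTA ATG TAA CCG — ATG at 48, stop TAA at 51 → 6 nt.
Frame -1: CTC GGT TAC ATT ACA TTC CCG TTA AAC CAT CGA TAC GAA GGC TGT GCA TTG ACA AAA — no ATG→stop ORF.
Frame -2: TCG GTT ACA TTA CAT TCC CGT TAA ACC ATC GAT ACG AAG GCT GTG CAT TGA CAA AAG — no ATG→stop ORF.
Frame -3: CGG TTA CAT TAC ATT CCC GTT AAA CCA TCG ATA CGA AGG CTG TGC ATT GAC AAA — no ATG→stop ORF.
No ORF reaches 15 codons. Count = 0.

0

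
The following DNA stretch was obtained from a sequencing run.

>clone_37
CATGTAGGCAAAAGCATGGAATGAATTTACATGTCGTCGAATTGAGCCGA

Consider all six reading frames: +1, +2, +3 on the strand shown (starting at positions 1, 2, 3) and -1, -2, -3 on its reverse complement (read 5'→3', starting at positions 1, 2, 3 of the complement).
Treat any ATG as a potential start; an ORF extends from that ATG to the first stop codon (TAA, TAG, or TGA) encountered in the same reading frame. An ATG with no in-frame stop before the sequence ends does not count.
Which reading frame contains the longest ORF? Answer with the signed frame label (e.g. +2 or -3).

Reverse complement (5'→3'): TCGGCTCAATTCGACGACATGTAAATTCATTCCATGCTTTTGCCTACATG
Frame +1: CAT GTA GGC AAA AGC ATG GAA TGA ATT TAC ATG TCG TCG AAT TGA GCC — ATG at 16, stop TGA at 22 → 9 nt; ATG at 31, stop TGA at 43 → 15 nt.
Frame +2: ATG TAG GCA AAA GCA TGG AAT GAA TTT ACA TGT CGT CGA ATT GAG CCG — ATG at 2, stop TAG at 5 → 6 nt.
Frame +3: TGT AGG CAA AAG CAT GGA ATG AAT TTA CAT GTC GTC GAA TTG AGC CGA — no ATG→stop ORF.
Frame -1: TCG GCT CAA TTC GAC GAC ATG TAA ATT CAT TCC ATG CTT TTG CCT ACA — ATG at 19, stop TAA at 22 → 6 nt.
Frame -2: CGG CTC AAT TCG ACG ACA TGT AAA TTC ATT CCA TGC TTT TGC CTA CAT — no ATG→stop ORF.
Frame -3: GGC TCA ATT CGA CGA CAT GTA AAT TCA TTC CAT GCT TTT GCC TAC ATG — no ATG→stop ORF.
Longest ORF is 15 nt in frame +1 (positions 31–45).

+1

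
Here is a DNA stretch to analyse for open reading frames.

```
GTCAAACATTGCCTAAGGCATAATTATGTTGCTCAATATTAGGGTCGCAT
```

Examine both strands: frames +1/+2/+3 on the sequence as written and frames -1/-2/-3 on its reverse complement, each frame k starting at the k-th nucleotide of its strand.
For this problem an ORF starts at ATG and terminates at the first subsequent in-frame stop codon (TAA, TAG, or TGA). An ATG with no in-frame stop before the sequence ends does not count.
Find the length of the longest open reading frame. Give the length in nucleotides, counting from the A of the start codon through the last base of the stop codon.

Reverse complement (5'→3'): ATGCGACCCTAATATTGAGCAACATAATTATGCCTTAGGCAATGTTTGAC
Frame +1: GTC AAA CAT TGC CTA AGG CAT AAT TAT GTT GCT CAA TAT TAG GGT CGC — no ATG→stop ORF.
Frame +2: TCA AAC ATT GCC TAA GGC ATA ATT ATG TTG CTC AAT ATT AGG GTC GCA — no ATG→stop ORF.
Frame +3: CAA ACA TTG CCT AAG GCA TAA TTA TGT TGC TCA ATA TTA GGG TCG CAT — no ATG→stop ORF.
Frame -1: ATG CGA CCC TAA TAT TGA GCA ACA TAA TTA TGC CTT AGG CAA TGT TTG — ATG at 1, stop TAA at 10 → 12 nt.
Frame -2: TGC GAC CCT AAT ATT GAG CAA CAT AAT TAT GCC TTA GGC AAT GTT TGA — no ATG→stop ORF.
Frame -3: GCG ACC CTA ATA TTG AGC AAC ATA ATT ATG CCT TAG GCA ATG TTT GAC — ATG at 30, stop TAG at 36 → 9 nt.
Longest: frame -1, positions 1–12, 12 nt = 4 codons = 3 aa. → 12 nucleotides.

12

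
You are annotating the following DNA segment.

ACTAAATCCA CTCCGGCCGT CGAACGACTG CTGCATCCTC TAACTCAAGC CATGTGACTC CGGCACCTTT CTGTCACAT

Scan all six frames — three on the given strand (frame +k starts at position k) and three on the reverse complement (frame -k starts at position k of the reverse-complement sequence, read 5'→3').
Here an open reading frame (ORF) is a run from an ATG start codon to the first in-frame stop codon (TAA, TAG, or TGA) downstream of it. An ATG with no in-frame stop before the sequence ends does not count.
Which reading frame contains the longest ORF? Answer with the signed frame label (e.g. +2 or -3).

Reverse complement (5'→3'): ATGTGACAGAAAGGTGCCGGAGTCACATGGCTTGAGTTAGAGGATGCAGCAGTCGTTCGACGGCCGGAGTGGATTTAGT
Frame +1: ACT AAA TCC ACT CCG GCC GTC GAA CGA CTG CTG CAT CCT CTA ACT CAA GCC ATG TGA CTC CGG CAC CTT TCT GTC ACA — ATG at 52, stop TGA at 55 → 6 nt.
Frame +2: CTA AAT CCA CTC CGG CCG TCG AAC GAC TGC TGC ATC CTC TAA CTC AAG CCA TGT GAC TCC GGC ACC TTT CTG TCA CAT — no ATG→stop ORF.
Frame +3: TAA ATC CAC TCC GGC CGT CGA ACG ACT GCT GCA TCC TCT AAC TCA AGC CAT GTG ACT CCG GCA CCT TTC TGT CAC — no ATG→stop ORF.
Frame -1: ATG TGA CAG AAA GGT GCC GGA GTC ACA TGG CTT GAG TTA GAG GAT GCA GCA GTC GTT CGA CGG CCG GAG TGG ATT TAG — ATG at 1, stop TGA at 4 → 6 nt.
Frame -2: TGT GAC AGA AAG GTG CCG GAG TCA CAT GGC TTG AGT TAG AGG ATG CAG CAG TCG TTC GAC GGC CGG AGT GGA TTT AGT — no ATG→stop ORF.
Frame -3: GTG ACA GAA AGG TGC CGG AGT CAC ATG GCT TGA GTT AGA GGA TGC AGC AGT CGT TCG ACG GCC GGA GTG GAT TTA — ATG at 27, stop TGA at 33 → 9 nt.
Longest ORF is 9 nt in frame -3 (positions 27–35).

-3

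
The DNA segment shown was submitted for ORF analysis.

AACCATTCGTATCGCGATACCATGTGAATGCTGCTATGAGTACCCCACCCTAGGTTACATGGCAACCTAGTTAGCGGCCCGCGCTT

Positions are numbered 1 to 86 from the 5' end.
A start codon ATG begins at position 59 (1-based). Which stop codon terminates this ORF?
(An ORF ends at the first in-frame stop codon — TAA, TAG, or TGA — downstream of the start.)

Codons from position 59: ATG (59–61), GCA (62–64), ACC (65–67), TAG (68–70).
The first in-frame stop codon is TAG.

TAG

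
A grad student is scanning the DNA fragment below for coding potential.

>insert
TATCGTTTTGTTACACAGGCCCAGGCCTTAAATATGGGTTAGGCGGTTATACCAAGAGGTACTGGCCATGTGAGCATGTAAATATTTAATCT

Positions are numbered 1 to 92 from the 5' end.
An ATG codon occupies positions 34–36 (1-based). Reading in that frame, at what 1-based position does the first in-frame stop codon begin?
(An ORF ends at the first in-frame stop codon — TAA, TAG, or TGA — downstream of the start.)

Codons from position 34: ATG (34–36), GGT (37–39), TAG (40–42).
TAG is a stop codon; it begins at position 40.

40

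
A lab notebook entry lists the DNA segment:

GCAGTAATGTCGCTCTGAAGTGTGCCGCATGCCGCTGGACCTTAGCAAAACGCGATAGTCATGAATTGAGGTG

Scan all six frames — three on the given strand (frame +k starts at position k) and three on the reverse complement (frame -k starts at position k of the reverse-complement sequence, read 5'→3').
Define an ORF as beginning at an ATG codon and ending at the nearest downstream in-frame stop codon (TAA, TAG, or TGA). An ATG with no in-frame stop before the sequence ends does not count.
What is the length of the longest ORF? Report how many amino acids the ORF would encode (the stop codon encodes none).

9

Reverse complement (5'→3'): CACCTCAATTCATGACTATCGCGTTTTGCTAAGGTCCAGCGGCATGCGGCACACTTCAGAGCGACATTACTGC
Frame +1: GCA GTA ATG TCG CTC TGA AGT GTG CCG CAT GCC GCT GGA CCT TAG CAA AAC GCG ATA GTC ATG AAT TGA GGT — ATG at 7, stop TGA at 16 → 12 nt; ATG at 61, stop TGA at 67 → 9 nt.
Frame +2: CAG TAA TGT CGC TCT GAA GTG TGC CGC ATG CCG CTG GAC CTT AGC AAA ACG CGA TAG TCA TGA ATT GAG GTG — ATG at 29, stop TAG at 56 → 30 nt.
Frame +3: AGT AAT GTC GCT CTG AAG TGT GCC GCA TGC CGC TGG ACC TTA GCA AAA CGC GAT AGT CAT GAA TTG AGG — no ATG→stop ORF.
Frame -1: CAC CTC AAT TCA TGA CTA TCG CGT TTT GCT AAG GTC CAG CGG CAT GCG GCA CAC TTC AGA GCG ACA TTA CTG — no ATG→stop ORF.
Frame -2: ACC TCA ATT CAT GAC TAT CGC GTT TTG CTA AGG TCC AGC GGC ATG CGG CAC ACT TCA GAG CGA CAT TAC TGC — no ATG→stop ORF.
Frame -3: CCT CAA TTC ATG ACT ATC GCG TTT TGC TAA GGT CCA GCG GCA TGC GGC ACA CTT CAG AGC GAC ATT ACT — ATG at 12, stop TAA at 30 → 21 nt.
Longest: frame +2, positions 29–58, 30 nt = 10 codons = 9 aa. → 9 amino acids.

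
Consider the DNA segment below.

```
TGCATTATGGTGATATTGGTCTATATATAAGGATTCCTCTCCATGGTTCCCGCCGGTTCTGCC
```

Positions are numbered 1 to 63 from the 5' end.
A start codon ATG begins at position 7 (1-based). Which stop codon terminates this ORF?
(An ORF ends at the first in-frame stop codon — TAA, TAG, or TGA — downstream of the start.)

Codons from position 7: ATG (7–9), GTG (10–12), ATA (13–15), TTG (16–18), GTC (19–21), TAT (22–24), ATA (25–27), TAA (28–30).
The first in-frame stop codon is TAA.

TAA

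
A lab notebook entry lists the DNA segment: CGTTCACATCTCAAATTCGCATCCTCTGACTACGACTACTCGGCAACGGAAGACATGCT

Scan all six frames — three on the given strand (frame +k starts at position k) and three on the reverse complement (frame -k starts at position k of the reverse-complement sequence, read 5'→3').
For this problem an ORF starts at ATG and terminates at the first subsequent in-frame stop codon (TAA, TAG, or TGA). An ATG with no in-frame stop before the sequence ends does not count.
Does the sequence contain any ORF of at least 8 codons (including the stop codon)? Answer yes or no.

no

Reverse complement (5'→3'): AGCATGTCTTCCGTTGCCGAGTAGTCGTAGTCAGAGGATGCGAATTTGAGATGTGAACG
Frame +1: CGT TCA CAT CTC AAA TTC GCA TCC TCT GAC TAC GAC TAC TCG GCA ACG GAA GAC ATG — no ATG→stop ORF.
Frame +2: GTT CAC ATC TCA AAT TCG CAT CCT CTG ACT ACG ACT ACT CGG CAA CGG AAG ACA TGC — no ATG→stop ORF.
Frame +3: TTC ACA TCT CAA ATT CGC ATC CTC TGA CTA CGA CTA CTC GGC AAC GGA AGA CAT GCT — no ATG→stop ORF.
Frame -1: AGC ATG TCT TCC GTT GCC GAG TAG TCG TAG TCA GAG GAT GCG AAT TTG AGA TGT GAA — ATG at 4, stop TAG at 22 → 21 nt.
Frame -2: GCA TGT CTT CCG TTG CCG AGT AGT CGT AGT CAG AGG ATG CGA ATT TGA GAT GTG AAC — ATG at 38, stop TGA at 47 → 12 nt.
Frame -3: CAT GTC TTC CGT TGC CGA GTA GTC GTA GTC AGA GGA TGC GAA TTT GAG ATG TGA ACG — ATG at 51, stop TGA at 54 → 6 nt.
Largest ORF found is 7 codons < 8, so no.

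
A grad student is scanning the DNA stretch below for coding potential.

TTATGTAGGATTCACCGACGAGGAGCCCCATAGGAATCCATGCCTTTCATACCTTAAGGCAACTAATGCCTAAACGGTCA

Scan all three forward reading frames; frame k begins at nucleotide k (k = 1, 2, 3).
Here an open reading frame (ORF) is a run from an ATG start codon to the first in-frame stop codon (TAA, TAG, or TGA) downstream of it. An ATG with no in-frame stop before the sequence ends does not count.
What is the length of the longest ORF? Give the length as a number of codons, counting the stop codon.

Frame 1: TTA TGT AGG ATT CAC CGA CGA GGA GCC CCA TAG GAA TCC ATG CCT TTC ATA CCT TAA GGC AAC TAA TGC CTA AAC GGT — ATG at 40, stop TAA at 55 → 18 nt.
Frame 2: TAT GTA GGA TTC ACC GAC GAG GAG CCC CAT AGG AAT CCA TGC CTT TCA TAC CTT AAG GCA ACT AAT GCC TAA ACG GTC — no ATG→stop ORF.
Frame 3: ATG TAG GAT TCA CCG ACG AGG AGC CCC ATA GGA ATC CAT GCC TTT CAT ACC TTA AGG CAA CTA ATG CCT AAA CGG TCA — ATG at 3, stop TAG at 6 → 6 nt.
Longest: frame 1, positions 40–57, 18 nt = 6 codons = 5 aa. → 6 codons.

6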